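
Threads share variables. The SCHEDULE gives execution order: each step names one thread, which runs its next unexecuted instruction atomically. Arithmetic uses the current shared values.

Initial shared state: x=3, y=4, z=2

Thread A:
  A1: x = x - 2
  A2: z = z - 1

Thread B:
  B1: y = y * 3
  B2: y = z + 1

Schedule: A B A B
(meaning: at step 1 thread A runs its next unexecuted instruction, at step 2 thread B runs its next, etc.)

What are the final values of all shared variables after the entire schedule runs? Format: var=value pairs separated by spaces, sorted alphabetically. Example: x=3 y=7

Step 1: thread A executes A1 (x = x - 2). Shared: x=1 y=4 z=2. PCs: A@1 B@0
Step 2: thread B executes B1 (y = y * 3). Shared: x=1 y=12 z=2. PCs: A@1 B@1
Step 3: thread A executes A2 (z = z - 1). Shared: x=1 y=12 z=1. PCs: A@2 B@1
Step 4: thread B executes B2 (y = z + 1). Shared: x=1 y=2 z=1. PCs: A@2 B@2

Answer: x=1 y=2 z=1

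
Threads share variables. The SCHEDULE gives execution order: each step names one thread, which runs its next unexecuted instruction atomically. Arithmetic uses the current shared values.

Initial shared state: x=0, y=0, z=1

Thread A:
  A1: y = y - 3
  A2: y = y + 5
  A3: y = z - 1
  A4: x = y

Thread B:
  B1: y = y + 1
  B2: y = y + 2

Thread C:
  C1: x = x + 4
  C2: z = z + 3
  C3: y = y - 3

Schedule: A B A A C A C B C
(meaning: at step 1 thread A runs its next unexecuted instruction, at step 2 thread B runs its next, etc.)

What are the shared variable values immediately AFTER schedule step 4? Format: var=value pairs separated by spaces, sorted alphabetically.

Answer: x=0 y=0 z=1

Derivation:
Step 1: thread A executes A1 (y = y - 3). Shared: x=0 y=-3 z=1. PCs: A@1 B@0 C@0
Step 2: thread B executes B1 (y = y + 1). Shared: x=0 y=-2 z=1. PCs: A@1 B@1 C@0
Step 3: thread A executes A2 (y = y + 5). Shared: x=0 y=3 z=1. PCs: A@2 B@1 C@0
Step 4: thread A executes A3 (y = z - 1). Shared: x=0 y=0 z=1. PCs: A@3 B@1 C@0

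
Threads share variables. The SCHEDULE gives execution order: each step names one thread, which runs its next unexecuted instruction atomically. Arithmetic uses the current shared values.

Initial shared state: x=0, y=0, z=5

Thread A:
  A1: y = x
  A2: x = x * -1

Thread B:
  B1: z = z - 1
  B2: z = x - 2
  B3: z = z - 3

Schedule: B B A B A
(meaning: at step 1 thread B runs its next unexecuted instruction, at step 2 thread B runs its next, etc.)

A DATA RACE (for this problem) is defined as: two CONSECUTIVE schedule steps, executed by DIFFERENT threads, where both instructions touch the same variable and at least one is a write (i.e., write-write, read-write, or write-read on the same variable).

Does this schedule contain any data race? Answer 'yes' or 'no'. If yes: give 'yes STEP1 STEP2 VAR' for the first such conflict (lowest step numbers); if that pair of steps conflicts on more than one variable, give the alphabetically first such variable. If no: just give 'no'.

Answer: no

Derivation:
Steps 1,2: same thread (B). No race.
Steps 2,3: B(r=x,w=z) vs A(r=x,w=y). No conflict.
Steps 3,4: A(r=x,w=y) vs B(r=z,w=z). No conflict.
Steps 4,5: B(r=z,w=z) vs A(r=x,w=x). No conflict.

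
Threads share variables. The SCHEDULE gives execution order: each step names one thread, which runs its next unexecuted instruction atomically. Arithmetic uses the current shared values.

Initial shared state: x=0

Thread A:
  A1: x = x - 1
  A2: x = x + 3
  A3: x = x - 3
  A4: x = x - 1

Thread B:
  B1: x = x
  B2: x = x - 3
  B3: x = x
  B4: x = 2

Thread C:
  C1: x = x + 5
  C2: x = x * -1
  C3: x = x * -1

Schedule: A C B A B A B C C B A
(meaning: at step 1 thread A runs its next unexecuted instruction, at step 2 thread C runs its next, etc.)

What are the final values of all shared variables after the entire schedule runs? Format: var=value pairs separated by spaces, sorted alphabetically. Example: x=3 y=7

Answer: x=1

Derivation:
Step 1: thread A executes A1 (x = x - 1). Shared: x=-1. PCs: A@1 B@0 C@0
Step 2: thread C executes C1 (x = x + 5). Shared: x=4. PCs: A@1 B@0 C@1
Step 3: thread B executes B1 (x = x). Shared: x=4. PCs: A@1 B@1 C@1
Step 4: thread A executes A2 (x = x + 3). Shared: x=7. PCs: A@2 B@1 C@1
Step 5: thread B executes B2 (x = x - 3). Shared: x=4. PCs: A@2 B@2 C@1
Step 6: thread A executes A3 (x = x - 3). Shared: x=1. PCs: A@3 B@2 C@1
Step 7: thread B executes B3 (x = x). Shared: x=1. PCs: A@3 B@3 C@1
Step 8: thread C executes C2 (x = x * -1). Shared: x=-1. PCs: A@3 B@3 C@2
Step 9: thread C executes C3 (x = x * -1). Shared: x=1. PCs: A@3 B@3 C@3
Step 10: thread B executes B4 (x = 2). Shared: x=2. PCs: A@3 B@4 C@3
Step 11: thread A executes A4 (x = x - 1). Shared: x=1. PCs: A@4 B@4 C@3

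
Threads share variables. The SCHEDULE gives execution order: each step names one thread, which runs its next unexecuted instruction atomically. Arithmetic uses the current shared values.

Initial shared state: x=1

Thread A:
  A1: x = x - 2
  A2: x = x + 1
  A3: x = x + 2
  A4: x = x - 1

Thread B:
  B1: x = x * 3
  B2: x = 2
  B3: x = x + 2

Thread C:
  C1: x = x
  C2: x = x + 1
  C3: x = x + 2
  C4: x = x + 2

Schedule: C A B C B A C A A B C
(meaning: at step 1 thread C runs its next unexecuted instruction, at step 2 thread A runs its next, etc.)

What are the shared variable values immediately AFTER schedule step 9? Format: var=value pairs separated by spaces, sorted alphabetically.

Step 1: thread C executes C1 (x = x). Shared: x=1. PCs: A@0 B@0 C@1
Step 2: thread A executes A1 (x = x - 2). Shared: x=-1. PCs: A@1 B@0 C@1
Step 3: thread B executes B1 (x = x * 3). Shared: x=-3. PCs: A@1 B@1 C@1
Step 4: thread C executes C2 (x = x + 1). Shared: x=-2. PCs: A@1 B@1 C@2
Step 5: thread B executes B2 (x = 2). Shared: x=2. PCs: A@1 B@2 C@2
Step 6: thread A executes A2 (x = x + 1). Shared: x=3. PCs: A@2 B@2 C@2
Step 7: thread C executes C3 (x = x + 2). Shared: x=5. PCs: A@2 B@2 C@3
Step 8: thread A executes A3 (x = x + 2). Shared: x=7. PCs: A@3 B@2 C@3
Step 9: thread A executes A4 (x = x - 1). Shared: x=6. PCs: A@4 B@2 C@3

Answer: x=6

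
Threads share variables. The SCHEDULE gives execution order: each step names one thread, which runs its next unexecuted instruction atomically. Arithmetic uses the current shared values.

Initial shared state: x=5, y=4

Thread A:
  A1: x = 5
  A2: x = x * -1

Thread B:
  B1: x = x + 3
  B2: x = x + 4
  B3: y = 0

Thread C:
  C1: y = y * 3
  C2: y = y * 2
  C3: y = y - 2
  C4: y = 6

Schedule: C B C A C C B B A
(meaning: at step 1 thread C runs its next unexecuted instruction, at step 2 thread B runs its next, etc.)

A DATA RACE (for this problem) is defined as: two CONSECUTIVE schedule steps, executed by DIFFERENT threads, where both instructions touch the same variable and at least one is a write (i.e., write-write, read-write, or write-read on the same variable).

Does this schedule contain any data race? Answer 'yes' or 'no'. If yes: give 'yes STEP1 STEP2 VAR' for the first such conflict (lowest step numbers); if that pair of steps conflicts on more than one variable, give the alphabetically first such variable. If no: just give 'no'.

Answer: no

Derivation:
Steps 1,2: C(r=y,w=y) vs B(r=x,w=x). No conflict.
Steps 2,3: B(r=x,w=x) vs C(r=y,w=y). No conflict.
Steps 3,4: C(r=y,w=y) vs A(r=-,w=x). No conflict.
Steps 4,5: A(r=-,w=x) vs C(r=y,w=y). No conflict.
Steps 5,6: same thread (C). No race.
Steps 6,7: C(r=-,w=y) vs B(r=x,w=x). No conflict.
Steps 7,8: same thread (B). No race.
Steps 8,9: B(r=-,w=y) vs A(r=x,w=x). No conflict.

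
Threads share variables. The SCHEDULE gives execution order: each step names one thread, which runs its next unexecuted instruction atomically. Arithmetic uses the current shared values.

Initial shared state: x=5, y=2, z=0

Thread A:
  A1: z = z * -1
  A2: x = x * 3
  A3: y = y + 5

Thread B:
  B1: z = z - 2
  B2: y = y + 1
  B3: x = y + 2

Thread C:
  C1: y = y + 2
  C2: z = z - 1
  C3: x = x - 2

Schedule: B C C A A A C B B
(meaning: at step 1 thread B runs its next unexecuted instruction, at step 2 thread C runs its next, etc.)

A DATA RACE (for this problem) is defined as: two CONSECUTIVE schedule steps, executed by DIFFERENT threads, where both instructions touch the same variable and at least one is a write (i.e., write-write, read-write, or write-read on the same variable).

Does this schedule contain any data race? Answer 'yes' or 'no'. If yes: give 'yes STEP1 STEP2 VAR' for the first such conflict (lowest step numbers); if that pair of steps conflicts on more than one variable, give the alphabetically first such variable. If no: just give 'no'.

Steps 1,2: B(r=z,w=z) vs C(r=y,w=y). No conflict.
Steps 2,3: same thread (C). No race.
Steps 3,4: C(z = z - 1) vs A(z = z * -1). RACE on z (W-W).
Steps 4,5: same thread (A). No race.
Steps 5,6: same thread (A). No race.
Steps 6,7: A(r=y,w=y) vs C(r=x,w=x). No conflict.
Steps 7,8: C(r=x,w=x) vs B(r=y,w=y). No conflict.
Steps 8,9: same thread (B). No race.
First conflict at steps 3,4.

Answer: yes 3 4 z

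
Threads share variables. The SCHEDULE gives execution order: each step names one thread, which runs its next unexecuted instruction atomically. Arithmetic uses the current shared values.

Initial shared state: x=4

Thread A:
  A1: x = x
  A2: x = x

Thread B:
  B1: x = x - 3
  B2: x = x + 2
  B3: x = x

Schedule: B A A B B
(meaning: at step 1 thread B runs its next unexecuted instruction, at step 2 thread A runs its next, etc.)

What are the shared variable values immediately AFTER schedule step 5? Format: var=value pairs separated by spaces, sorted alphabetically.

Answer: x=3

Derivation:
Step 1: thread B executes B1 (x = x - 3). Shared: x=1. PCs: A@0 B@1
Step 2: thread A executes A1 (x = x). Shared: x=1. PCs: A@1 B@1
Step 3: thread A executes A2 (x = x). Shared: x=1. PCs: A@2 B@1
Step 4: thread B executes B2 (x = x + 2). Shared: x=3. PCs: A@2 B@2
Step 5: thread B executes B3 (x = x). Shared: x=3. PCs: A@2 B@3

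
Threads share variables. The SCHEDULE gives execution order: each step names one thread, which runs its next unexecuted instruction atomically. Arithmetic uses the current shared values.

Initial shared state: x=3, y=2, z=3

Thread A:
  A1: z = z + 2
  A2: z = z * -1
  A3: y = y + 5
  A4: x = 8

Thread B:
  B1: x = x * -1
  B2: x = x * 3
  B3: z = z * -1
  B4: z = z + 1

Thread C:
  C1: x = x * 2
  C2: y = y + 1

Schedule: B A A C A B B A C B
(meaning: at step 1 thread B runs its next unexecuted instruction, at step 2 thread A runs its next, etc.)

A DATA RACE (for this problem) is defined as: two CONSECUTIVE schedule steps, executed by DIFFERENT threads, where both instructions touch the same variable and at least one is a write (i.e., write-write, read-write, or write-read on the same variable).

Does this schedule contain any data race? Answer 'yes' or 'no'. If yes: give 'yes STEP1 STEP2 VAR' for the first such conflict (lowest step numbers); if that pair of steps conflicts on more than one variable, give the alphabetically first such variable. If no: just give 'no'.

Steps 1,2: B(r=x,w=x) vs A(r=z,w=z). No conflict.
Steps 2,3: same thread (A). No race.
Steps 3,4: A(r=z,w=z) vs C(r=x,w=x). No conflict.
Steps 4,5: C(r=x,w=x) vs A(r=y,w=y). No conflict.
Steps 5,6: A(r=y,w=y) vs B(r=x,w=x). No conflict.
Steps 6,7: same thread (B). No race.
Steps 7,8: B(r=z,w=z) vs A(r=-,w=x). No conflict.
Steps 8,9: A(r=-,w=x) vs C(r=y,w=y). No conflict.
Steps 9,10: C(r=y,w=y) vs B(r=z,w=z). No conflict.

Answer: no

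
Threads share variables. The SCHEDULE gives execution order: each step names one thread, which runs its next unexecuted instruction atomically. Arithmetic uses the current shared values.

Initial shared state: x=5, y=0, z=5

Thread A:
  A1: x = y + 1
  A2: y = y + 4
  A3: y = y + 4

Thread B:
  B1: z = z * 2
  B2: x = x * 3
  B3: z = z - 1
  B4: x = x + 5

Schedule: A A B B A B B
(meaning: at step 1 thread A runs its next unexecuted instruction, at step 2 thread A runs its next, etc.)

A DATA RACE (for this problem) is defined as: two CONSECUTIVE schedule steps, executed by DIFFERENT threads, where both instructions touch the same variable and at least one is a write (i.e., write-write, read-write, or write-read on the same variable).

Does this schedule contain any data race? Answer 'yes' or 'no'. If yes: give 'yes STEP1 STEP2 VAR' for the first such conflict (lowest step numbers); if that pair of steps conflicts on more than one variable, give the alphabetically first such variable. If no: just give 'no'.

Steps 1,2: same thread (A). No race.
Steps 2,3: A(r=y,w=y) vs B(r=z,w=z). No conflict.
Steps 3,4: same thread (B). No race.
Steps 4,5: B(r=x,w=x) vs A(r=y,w=y). No conflict.
Steps 5,6: A(r=y,w=y) vs B(r=z,w=z). No conflict.
Steps 6,7: same thread (B). No race.

Answer: no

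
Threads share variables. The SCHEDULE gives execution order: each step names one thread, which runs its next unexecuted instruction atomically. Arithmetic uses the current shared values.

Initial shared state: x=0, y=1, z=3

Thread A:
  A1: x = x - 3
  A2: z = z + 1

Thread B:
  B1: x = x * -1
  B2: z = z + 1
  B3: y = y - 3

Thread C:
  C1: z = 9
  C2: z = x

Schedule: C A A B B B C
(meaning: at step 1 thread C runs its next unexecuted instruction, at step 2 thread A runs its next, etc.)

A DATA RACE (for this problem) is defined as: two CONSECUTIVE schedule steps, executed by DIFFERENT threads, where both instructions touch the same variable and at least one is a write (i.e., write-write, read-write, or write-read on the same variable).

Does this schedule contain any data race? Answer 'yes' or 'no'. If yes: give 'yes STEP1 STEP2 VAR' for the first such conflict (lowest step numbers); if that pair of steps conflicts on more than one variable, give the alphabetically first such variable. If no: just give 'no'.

Steps 1,2: C(r=-,w=z) vs A(r=x,w=x). No conflict.
Steps 2,3: same thread (A). No race.
Steps 3,4: A(r=z,w=z) vs B(r=x,w=x). No conflict.
Steps 4,5: same thread (B). No race.
Steps 5,6: same thread (B). No race.
Steps 6,7: B(r=y,w=y) vs C(r=x,w=z). No conflict.

Answer: no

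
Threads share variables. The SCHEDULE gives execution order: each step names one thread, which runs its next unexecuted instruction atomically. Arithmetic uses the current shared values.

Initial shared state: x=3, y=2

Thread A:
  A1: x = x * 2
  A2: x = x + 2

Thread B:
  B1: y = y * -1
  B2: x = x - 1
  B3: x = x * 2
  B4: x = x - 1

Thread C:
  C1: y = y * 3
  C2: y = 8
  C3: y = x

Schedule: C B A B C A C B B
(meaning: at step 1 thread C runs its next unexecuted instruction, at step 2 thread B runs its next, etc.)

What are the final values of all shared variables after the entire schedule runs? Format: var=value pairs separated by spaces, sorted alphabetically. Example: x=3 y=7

Step 1: thread C executes C1 (y = y * 3). Shared: x=3 y=6. PCs: A@0 B@0 C@1
Step 2: thread B executes B1 (y = y * -1). Shared: x=3 y=-6. PCs: A@0 B@1 C@1
Step 3: thread A executes A1 (x = x * 2). Shared: x=6 y=-6. PCs: A@1 B@1 C@1
Step 4: thread B executes B2 (x = x - 1). Shared: x=5 y=-6. PCs: A@1 B@2 C@1
Step 5: thread C executes C2 (y = 8). Shared: x=5 y=8. PCs: A@1 B@2 C@2
Step 6: thread A executes A2 (x = x + 2). Shared: x=7 y=8. PCs: A@2 B@2 C@2
Step 7: thread C executes C3 (y = x). Shared: x=7 y=7. PCs: A@2 B@2 C@3
Step 8: thread B executes B3 (x = x * 2). Shared: x=14 y=7. PCs: A@2 B@3 C@3
Step 9: thread B executes B4 (x = x - 1). Shared: x=13 y=7. PCs: A@2 B@4 C@3

Answer: x=13 y=7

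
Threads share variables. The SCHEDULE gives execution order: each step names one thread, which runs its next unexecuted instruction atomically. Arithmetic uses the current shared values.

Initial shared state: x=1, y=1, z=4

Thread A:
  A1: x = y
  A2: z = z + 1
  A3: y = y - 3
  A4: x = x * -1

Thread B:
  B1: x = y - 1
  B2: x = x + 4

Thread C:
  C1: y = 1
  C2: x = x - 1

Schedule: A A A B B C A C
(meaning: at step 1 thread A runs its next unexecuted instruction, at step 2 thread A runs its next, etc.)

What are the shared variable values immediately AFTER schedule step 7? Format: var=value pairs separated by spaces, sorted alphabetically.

Step 1: thread A executes A1 (x = y). Shared: x=1 y=1 z=4. PCs: A@1 B@0 C@0
Step 2: thread A executes A2 (z = z + 1). Shared: x=1 y=1 z=5. PCs: A@2 B@0 C@0
Step 3: thread A executes A3 (y = y - 3). Shared: x=1 y=-2 z=5. PCs: A@3 B@0 C@0
Step 4: thread B executes B1 (x = y - 1). Shared: x=-3 y=-2 z=5. PCs: A@3 B@1 C@0
Step 5: thread B executes B2 (x = x + 4). Shared: x=1 y=-2 z=5. PCs: A@3 B@2 C@0
Step 6: thread C executes C1 (y = 1). Shared: x=1 y=1 z=5. PCs: A@3 B@2 C@1
Step 7: thread A executes A4 (x = x * -1). Shared: x=-1 y=1 z=5. PCs: A@4 B@2 C@1

Answer: x=-1 y=1 z=5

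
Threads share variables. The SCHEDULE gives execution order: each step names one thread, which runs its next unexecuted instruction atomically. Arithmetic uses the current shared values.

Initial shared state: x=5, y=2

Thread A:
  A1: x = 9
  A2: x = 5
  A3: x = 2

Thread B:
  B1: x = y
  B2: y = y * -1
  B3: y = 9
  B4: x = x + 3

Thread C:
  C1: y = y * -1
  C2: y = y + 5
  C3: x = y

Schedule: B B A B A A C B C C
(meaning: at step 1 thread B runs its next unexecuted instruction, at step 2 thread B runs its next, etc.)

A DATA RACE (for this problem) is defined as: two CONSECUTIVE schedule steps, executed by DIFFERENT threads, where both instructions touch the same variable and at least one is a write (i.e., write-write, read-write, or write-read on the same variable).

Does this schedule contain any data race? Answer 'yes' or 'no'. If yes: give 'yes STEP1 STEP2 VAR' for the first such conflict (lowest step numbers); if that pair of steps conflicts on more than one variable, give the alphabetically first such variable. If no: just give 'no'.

Steps 1,2: same thread (B). No race.
Steps 2,3: B(r=y,w=y) vs A(r=-,w=x). No conflict.
Steps 3,4: A(r=-,w=x) vs B(r=-,w=y). No conflict.
Steps 4,5: B(r=-,w=y) vs A(r=-,w=x). No conflict.
Steps 5,6: same thread (A). No race.
Steps 6,7: A(r=-,w=x) vs C(r=y,w=y). No conflict.
Steps 7,8: C(r=y,w=y) vs B(r=x,w=x). No conflict.
Steps 8,9: B(r=x,w=x) vs C(r=y,w=y). No conflict.
Steps 9,10: same thread (C). No race.

Answer: no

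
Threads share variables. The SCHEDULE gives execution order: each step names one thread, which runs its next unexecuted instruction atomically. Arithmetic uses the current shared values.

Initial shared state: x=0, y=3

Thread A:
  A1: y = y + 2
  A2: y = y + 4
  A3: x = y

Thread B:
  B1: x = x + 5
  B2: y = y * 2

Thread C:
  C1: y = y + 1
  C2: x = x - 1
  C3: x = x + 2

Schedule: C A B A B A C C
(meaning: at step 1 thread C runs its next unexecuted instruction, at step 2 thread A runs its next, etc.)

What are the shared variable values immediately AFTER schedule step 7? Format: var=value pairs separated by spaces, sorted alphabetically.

Step 1: thread C executes C1 (y = y + 1). Shared: x=0 y=4. PCs: A@0 B@0 C@1
Step 2: thread A executes A1 (y = y + 2). Shared: x=0 y=6. PCs: A@1 B@0 C@1
Step 3: thread B executes B1 (x = x + 5). Shared: x=5 y=6. PCs: A@1 B@1 C@1
Step 4: thread A executes A2 (y = y + 4). Shared: x=5 y=10. PCs: A@2 B@1 C@1
Step 5: thread B executes B2 (y = y * 2). Shared: x=5 y=20. PCs: A@2 B@2 C@1
Step 6: thread A executes A3 (x = y). Shared: x=20 y=20. PCs: A@3 B@2 C@1
Step 7: thread C executes C2 (x = x - 1). Shared: x=19 y=20. PCs: A@3 B@2 C@2

Answer: x=19 y=20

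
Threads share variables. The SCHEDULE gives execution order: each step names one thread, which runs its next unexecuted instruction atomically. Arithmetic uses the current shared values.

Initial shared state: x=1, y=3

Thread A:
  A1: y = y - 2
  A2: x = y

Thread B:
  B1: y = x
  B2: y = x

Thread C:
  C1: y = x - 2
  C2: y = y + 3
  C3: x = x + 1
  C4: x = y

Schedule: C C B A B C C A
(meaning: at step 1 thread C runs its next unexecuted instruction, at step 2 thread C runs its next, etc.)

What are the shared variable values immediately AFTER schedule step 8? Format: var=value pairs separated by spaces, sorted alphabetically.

Step 1: thread C executes C1 (y = x - 2). Shared: x=1 y=-1. PCs: A@0 B@0 C@1
Step 2: thread C executes C2 (y = y + 3). Shared: x=1 y=2. PCs: A@0 B@0 C@2
Step 3: thread B executes B1 (y = x). Shared: x=1 y=1. PCs: A@0 B@1 C@2
Step 4: thread A executes A1 (y = y - 2). Shared: x=1 y=-1. PCs: A@1 B@1 C@2
Step 5: thread B executes B2 (y = x). Shared: x=1 y=1. PCs: A@1 B@2 C@2
Step 6: thread C executes C3 (x = x + 1). Shared: x=2 y=1. PCs: A@1 B@2 C@3
Step 7: thread C executes C4 (x = y). Shared: x=1 y=1. PCs: A@1 B@2 C@4
Step 8: thread A executes A2 (x = y). Shared: x=1 y=1. PCs: A@2 B@2 C@4

Answer: x=1 y=1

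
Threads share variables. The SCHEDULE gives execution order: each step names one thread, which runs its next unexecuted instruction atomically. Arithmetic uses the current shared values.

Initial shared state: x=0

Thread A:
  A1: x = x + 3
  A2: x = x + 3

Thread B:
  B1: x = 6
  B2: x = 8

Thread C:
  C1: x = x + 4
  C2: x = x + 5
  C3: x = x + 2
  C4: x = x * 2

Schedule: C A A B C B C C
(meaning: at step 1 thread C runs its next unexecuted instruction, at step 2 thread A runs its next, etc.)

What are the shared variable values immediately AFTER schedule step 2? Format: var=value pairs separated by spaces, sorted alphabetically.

Answer: x=7

Derivation:
Step 1: thread C executes C1 (x = x + 4). Shared: x=4. PCs: A@0 B@0 C@1
Step 2: thread A executes A1 (x = x + 3). Shared: x=7. PCs: A@1 B@0 C@1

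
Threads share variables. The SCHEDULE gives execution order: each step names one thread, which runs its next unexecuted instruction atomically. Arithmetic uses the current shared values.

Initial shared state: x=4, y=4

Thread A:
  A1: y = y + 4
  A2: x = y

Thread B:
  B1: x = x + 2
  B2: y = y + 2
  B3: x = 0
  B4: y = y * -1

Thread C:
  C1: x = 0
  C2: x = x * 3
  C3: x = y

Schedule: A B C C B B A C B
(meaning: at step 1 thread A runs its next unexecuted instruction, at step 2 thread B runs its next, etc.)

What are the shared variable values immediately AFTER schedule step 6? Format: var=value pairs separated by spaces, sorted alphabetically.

Step 1: thread A executes A1 (y = y + 4). Shared: x=4 y=8. PCs: A@1 B@0 C@0
Step 2: thread B executes B1 (x = x + 2). Shared: x=6 y=8. PCs: A@1 B@1 C@0
Step 3: thread C executes C1 (x = 0). Shared: x=0 y=8. PCs: A@1 B@1 C@1
Step 4: thread C executes C2 (x = x * 3). Shared: x=0 y=8. PCs: A@1 B@1 C@2
Step 5: thread B executes B2 (y = y + 2). Shared: x=0 y=10. PCs: A@1 B@2 C@2
Step 6: thread B executes B3 (x = 0). Shared: x=0 y=10. PCs: A@1 B@3 C@2

Answer: x=0 y=10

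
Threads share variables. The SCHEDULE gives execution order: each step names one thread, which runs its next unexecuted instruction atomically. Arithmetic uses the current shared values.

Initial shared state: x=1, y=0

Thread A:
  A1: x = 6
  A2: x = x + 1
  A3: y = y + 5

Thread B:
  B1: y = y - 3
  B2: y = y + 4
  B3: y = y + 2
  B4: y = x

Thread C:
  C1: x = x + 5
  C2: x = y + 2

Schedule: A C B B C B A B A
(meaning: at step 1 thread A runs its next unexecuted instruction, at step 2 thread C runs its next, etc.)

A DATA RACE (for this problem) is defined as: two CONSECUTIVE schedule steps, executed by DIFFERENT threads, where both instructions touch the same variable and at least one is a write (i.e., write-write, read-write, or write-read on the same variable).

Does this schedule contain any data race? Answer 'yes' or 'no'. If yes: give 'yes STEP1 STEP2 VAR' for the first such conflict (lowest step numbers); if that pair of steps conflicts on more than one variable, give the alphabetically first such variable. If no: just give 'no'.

Answer: yes 1 2 x

Derivation:
Steps 1,2: A(x = 6) vs C(x = x + 5). RACE on x (W-W).
Steps 2,3: C(r=x,w=x) vs B(r=y,w=y). No conflict.
Steps 3,4: same thread (B). No race.
Steps 4,5: B(y = y + 4) vs C(x = y + 2). RACE on y (W-R).
Steps 5,6: C(x = y + 2) vs B(y = y + 2). RACE on y (R-W).
Steps 6,7: B(r=y,w=y) vs A(r=x,w=x). No conflict.
Steps 7,8: A(x = x + 1) vs B(y = x). RACE on x (W-R).
Steps 8,9: B(y = x) vs A(y = y + 5). RACE on y (W-W).
First conflict at steps 1,2.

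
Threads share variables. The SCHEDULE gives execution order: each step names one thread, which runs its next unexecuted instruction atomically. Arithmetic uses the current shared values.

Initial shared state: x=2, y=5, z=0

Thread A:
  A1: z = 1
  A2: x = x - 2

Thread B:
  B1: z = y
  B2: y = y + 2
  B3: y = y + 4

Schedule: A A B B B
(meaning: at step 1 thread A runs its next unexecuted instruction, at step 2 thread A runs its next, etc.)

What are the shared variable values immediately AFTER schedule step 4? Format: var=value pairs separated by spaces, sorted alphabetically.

Answer: x=0 y=7 z=5

Derivation:
Step 1: thread A executes A1 (z = 1). Shared: x=2 y=5 z=1. PCs: A@1 B@0
Step 2: thread A executes A2 (x = x - 2). Shared: x=0 y=5 z=1. PCs: A@2 B@0
Step 3: thread B executes B1 (z = y). Shared: x=0 y=5 z=5. PCs: A@2 B@1
Step 4: thread B executes B2 (y = y + 2). Shared: x=0 y=7 z=5. PCs: A@2 B@2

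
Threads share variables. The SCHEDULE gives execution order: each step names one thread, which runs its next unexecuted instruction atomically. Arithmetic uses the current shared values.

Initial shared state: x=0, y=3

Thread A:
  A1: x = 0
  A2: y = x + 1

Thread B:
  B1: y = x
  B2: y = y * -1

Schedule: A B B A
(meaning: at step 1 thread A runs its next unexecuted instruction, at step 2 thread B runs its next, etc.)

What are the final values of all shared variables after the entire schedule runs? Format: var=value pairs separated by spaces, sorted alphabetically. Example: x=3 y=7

Answer: x=0 y=1

Derivation:
Step 1: thread A executes A1 (x = 0). Shared: x=0 y=3. PCs: A@1 B@0
Step 2: thread B executes B1 (y = x). Shared: x=0 y=0. PCs: A@1 B@1
Step 3: thread B executes B2 (y = y * -1). Shared: x=0 y=0. PCs: A@1 B@2
Step 4: thread A executes A2 (y = x + 1). Shared: x=0 y=1. PCs: A@2 B@2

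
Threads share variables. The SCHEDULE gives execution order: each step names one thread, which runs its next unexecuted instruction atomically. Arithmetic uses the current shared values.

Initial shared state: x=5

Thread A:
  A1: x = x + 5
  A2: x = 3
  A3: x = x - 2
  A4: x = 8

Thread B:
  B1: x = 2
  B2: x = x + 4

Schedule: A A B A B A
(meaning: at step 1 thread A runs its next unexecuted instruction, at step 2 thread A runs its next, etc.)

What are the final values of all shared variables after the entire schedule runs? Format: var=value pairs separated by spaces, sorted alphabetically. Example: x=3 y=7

Answer: x=8

Derivation:
Step 1: thread A executes A1 (x = x + 5). Shared: x=10. PCs: A@1 B@0
Step 2: thread A executes A2 (x = 3). Shared: x=3. PCs: A@2 B@0
Step 3: thread B executes B1 (x = 2). Shared: x=2. PCs: A@2 B@1
Step 4: thread A executes A3 (x = x - 2). Shared: x=0. PCs: A@3 B@1
Step 5: thread B executes B2 (x = x + 4). Shared: x=4. PCs: A@3 B@2
Step 6: thread A executes A4 (x = 8). Shared: x=8. PCs: A@4 B@2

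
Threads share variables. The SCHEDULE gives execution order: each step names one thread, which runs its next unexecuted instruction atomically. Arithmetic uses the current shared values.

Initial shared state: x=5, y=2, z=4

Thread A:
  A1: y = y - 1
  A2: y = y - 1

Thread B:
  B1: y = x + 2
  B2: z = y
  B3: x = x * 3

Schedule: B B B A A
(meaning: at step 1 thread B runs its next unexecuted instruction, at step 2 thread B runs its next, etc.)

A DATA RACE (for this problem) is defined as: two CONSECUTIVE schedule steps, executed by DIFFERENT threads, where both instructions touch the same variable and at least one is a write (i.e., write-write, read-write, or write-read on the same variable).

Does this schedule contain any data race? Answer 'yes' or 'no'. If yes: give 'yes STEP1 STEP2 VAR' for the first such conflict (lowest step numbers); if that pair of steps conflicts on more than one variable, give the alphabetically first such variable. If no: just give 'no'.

Steps 1,2: same thread (B). No race.
Steps 2,3: same thread (B). No race.
Steps 3,4: B(r=x,w=x) vs A(r=y,w=y). No conflict.
Steps 4,5: same thread (A). No race.

Answer: no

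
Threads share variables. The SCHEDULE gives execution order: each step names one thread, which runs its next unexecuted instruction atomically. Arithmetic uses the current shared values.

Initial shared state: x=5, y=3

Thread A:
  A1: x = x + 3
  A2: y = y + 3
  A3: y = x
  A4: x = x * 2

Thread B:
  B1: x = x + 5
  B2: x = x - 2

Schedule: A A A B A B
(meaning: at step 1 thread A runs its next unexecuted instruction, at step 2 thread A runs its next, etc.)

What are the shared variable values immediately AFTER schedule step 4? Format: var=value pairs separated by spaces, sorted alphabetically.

Step 1: thread A executes A1 (x = x + 3). Shared: x=8 y=3. PCs: A@1 B@0
Step 2: thread A executes A2 (y = y + 3). Shared: x=8 y=6. PCs: A@2 B@0
Step 3: thread A executes A3 (y = x). Shared: x=8 y=8. PCs: A@3 B@0
Step 4: thread B executes B1 (x = x + 5). Shared: x=13 y=8. PCs: A@3 B@1

Answer: x=13 y=8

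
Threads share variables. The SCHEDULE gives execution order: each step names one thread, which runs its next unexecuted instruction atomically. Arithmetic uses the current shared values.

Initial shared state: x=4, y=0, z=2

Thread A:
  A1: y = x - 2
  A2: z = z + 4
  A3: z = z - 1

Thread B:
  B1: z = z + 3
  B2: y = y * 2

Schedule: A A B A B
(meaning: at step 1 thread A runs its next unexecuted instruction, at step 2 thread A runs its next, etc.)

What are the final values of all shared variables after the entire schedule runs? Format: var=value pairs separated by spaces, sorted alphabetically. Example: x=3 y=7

Answer: x=4 y=4 z=8

Derivation:
Step 1: thread A executes A1 (y = x - 2). Shared: x=4 y=2 z=2. PCs: A@1 B@0
Step 2: thread A executes A2 (z = z + 4). Shared: x=4 y=2 z=6. PCs: A@2 B@0
Step 3: thread B executes B1 (z = z + 3). Shared: x=4 y=2 z=9. PCs: A@2 B@1
Step 4: thread A executes A3 (z = z - 1). Shared: x=4 y=2 z=8. PCs: A@3 B@1
Step 5: thread B executes B2 (y = y * 2). Shared: x=4 y=4 z=8. PCs: A@3 B@2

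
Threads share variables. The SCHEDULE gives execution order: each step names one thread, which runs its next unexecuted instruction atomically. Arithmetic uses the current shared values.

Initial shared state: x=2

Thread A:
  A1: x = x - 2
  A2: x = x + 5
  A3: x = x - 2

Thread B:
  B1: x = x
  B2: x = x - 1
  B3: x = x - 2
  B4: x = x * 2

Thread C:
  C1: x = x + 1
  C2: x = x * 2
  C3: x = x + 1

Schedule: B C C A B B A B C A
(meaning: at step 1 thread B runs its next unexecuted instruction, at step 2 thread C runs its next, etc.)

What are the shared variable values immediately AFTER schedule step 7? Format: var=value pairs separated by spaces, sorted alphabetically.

Step 1: thread B executes B1 (x = x). Shared: x=2. PCs: A@0 B@1 C@0
Step 2: thread C executes C1 (x = x + 1). Shared: x=3. PCs: A@0 B@1 C@1
Step 3: thread C executes C2 (x = x * 2). Shared: x=6. PCs: A@0 B@1 C@2
Step 4: thread A executes A1 (x = x - 2). Shared: x=4. PCs: A@1 B@1 C@2
Step 5: thread B executes B2 (x = x - 1). Shared: x=3. PCs: A@1 B@2 C@2
Step 6: thread B executes B3 (x = x - 2). Shared: x=1. PCs: A@1 B@3 C@2
Step 7: thread A executes A2 (x = x + 5). Shared: x=6. PCs: A@2 B@3 C@2

Answer: x=6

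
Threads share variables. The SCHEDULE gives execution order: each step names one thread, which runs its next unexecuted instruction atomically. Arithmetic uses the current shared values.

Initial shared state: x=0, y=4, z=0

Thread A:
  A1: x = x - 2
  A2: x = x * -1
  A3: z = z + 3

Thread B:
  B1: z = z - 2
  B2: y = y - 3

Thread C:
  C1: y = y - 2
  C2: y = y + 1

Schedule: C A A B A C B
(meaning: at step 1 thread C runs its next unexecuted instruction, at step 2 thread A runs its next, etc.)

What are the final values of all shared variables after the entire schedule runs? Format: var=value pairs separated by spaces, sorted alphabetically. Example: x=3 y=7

Answer: x=2 y=0 z=1

Derivation:
Step 1: thread C executes C1 (y = y - 2). Shared: x=0 y=2 z=0. PCs: A@0 B@0 C@1
Step 2: thread A executes A1 (x = x - 2). Shared: x=-2 y=2 z=0. PCs: A@1 B@0 C@1
Step 3: thread A executes A2 (x = x * -1). Shared: x=2 y=2 z=0. PCs: A@2 B@0 C@1
Step 4: thread B executes B1 (z = z - 2). Shared: x=2 y=2 z=-2. PCs: A@2 B@1 C@1
Step 5: thread A executes A3 (z = z + 3). Shared: x=2 y=2 z=1. PCs: A@3 B@1 C@1
Step 6: thread C executes C2 (y = y + 1). Shared: x=2 y=3 z=1. PCs: A@3 B@1 C@2
Step 7: thread B executes B2 (y = y - 3). Shared: x=2 y=0 z=1. PCs: A@3 B@2 C@2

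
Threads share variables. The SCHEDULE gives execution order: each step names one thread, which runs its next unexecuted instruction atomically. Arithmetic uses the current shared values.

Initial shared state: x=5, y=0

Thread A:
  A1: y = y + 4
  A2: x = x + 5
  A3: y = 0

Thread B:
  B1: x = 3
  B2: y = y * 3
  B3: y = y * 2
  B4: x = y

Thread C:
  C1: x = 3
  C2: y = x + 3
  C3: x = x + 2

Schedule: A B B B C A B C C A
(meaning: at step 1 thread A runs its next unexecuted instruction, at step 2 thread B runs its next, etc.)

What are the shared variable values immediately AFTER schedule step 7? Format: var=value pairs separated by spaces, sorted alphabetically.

Step 1: thread A executes A1 (y = y + 4). Shared: x=5 y=4. PCs: A@1 B@0 C@0
Step 2: thread B executes B1 (x = 3). Shared: x=3 y=4. PCs: A@1 B@1 C@0
Step 3: thread B executes B2 (y = y * 3). Shared: x=3 y=12. PCs: A@1 B@2 C@0
Step 4: thread B executes B3 (y = y * 2). Shared: x=3 y=24. PCs: A@1 B@3 C@0
Step 5: thread C executes C1 (x = 3). Shared: x=3 y=24. PCs: A@1 B@3 C@1
Step 6: thread A executes A2 (x = x + 5). Shared: x=8 y=24. PCs: A@2 B@3 C@1
Step 7: thread B executes B4 (x = y). Shared: x=24 y=24. PCs: A@2 B@4 C@1

Answer: x=24 y=24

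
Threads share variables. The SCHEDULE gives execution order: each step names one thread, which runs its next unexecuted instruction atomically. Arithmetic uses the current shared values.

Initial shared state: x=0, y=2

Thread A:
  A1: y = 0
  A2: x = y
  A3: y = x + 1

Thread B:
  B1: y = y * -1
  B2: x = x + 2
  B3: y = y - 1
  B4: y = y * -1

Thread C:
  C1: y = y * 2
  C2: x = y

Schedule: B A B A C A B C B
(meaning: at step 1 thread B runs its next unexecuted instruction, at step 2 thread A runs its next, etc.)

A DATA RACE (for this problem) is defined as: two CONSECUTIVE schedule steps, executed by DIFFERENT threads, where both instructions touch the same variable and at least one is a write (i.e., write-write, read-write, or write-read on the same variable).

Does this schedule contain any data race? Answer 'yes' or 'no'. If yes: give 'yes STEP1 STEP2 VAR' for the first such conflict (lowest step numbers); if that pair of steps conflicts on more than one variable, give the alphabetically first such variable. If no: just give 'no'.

Answer: yes 1 2 y

Derivation:
Steps 1,2: B(y = y * -1) vs A(y = 0). RACE on y (W-W).
Steps 2,3: A(r=-,w=y) vs B(r=x,w=x). No conflict.
Steps 3,4: B(x = x + 2) vs A(x = y). RACE on x (W-W).
Steps 4,5: A(x = y) vs C(y = y * 2). RACE on y (R-W).
Steps 5,6: C(y = y * 2) vs A(y = x + 1). RACE on y (W-W).
Steps 6,7: A(y = x + 1) vs B(y = y - 1). RACE on y (W-W).
Steps 7,8: B(y = y - 1) vs C(x = y). RACE on y (W-R).
Steps 8,9: C(x = y) vs B(y = y * -1). RACE on y (R-W).
First conflict at steps 1,2.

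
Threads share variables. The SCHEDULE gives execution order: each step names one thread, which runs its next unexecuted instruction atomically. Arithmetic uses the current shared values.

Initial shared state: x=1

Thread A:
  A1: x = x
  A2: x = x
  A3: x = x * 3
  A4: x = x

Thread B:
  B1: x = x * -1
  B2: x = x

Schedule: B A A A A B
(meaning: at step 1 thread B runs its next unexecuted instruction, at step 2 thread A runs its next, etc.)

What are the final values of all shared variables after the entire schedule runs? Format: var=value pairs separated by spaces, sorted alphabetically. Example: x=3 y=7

Answer: x=-3

Derivation:
Step 1: thread B executes B1 (x = x * -1). Shared: x=-1. PCs: A@0 B@1
Step 2: thread A executes A1 (x = x). Shared: x=-1. PCs: A@1 B@1
Step 3: thread A executes A2 (x = x). Shared: x=-1. PCs: A@2 B@1
Step 4: thread A executes A3 (x = x * 3). Shared: x=-3. PCs: A@3 B@1
Step 5: thread A executes A4 (x = x). Shared: x=-3. PCs: A@4 B@1
Step 6: thread B executes B2 (x = x). Shared: x=-3. PCs: A@4 B@2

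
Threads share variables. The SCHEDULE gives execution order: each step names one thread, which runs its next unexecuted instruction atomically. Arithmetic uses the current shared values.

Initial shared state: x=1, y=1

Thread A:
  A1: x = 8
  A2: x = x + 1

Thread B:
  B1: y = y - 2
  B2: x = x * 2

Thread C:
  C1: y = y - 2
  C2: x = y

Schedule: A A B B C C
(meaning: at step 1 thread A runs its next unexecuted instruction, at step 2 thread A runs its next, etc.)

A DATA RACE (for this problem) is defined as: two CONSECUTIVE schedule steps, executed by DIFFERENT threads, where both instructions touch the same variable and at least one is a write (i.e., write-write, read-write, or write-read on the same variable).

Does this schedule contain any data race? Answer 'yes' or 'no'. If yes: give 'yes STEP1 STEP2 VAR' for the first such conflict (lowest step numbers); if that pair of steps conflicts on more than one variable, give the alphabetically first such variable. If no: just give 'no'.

Steps 1,2: same thread (A). No race.
Steps 2,3: A(r=x,w=x) vs B(r=y,w=y). No conflict.
Steps 3,4: same thread (B). No race.
Steps 4,5: B(r=x,w=x) vs C(r=y,w=y). No conflict.
Steps 5,6: same thread (C). No race.

Answer: no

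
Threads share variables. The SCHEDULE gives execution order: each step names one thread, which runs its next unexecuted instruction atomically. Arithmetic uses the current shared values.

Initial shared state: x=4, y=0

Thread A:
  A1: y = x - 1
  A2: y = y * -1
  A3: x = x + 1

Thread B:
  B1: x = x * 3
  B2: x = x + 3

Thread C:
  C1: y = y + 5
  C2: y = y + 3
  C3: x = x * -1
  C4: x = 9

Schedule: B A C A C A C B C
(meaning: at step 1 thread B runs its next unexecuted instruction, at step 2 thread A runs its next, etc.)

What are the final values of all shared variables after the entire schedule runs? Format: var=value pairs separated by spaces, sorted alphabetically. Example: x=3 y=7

Step 1: thread B executes B1 (x = x * 3). Shared: x=12 y=0. PCs: A@0 B@1 C@0
Step 2: thread A executes A1 (y = x - 1). Shared: x=12 y=11. PCs: A@1 B@1 C@0
Step 3: thread C executes C1 (y = y + 5). Shared: x=12 y=16. PCs: A@1 B@1 C@1
Step 4: thread A executes A2 (y = y * -1). Shared: x=12 y=-16. PCs: A@2 B@1 C@1
Step 5: thread C executes C2 (y = y + 3). Shared: x=12 y=-13. PCs: A@2 B@1 C@2
Step 6: thread A executes A3 (x = x + 1). Shared: x=13 y=-13. PCs: A@3 B@1 C@2
Step 7: thread C executes C3 (x = x * -1). Shared: x=-13 y=-13. PCs: A@3 B@1 C@3
Step 8: thread B executes B2 (x = x + 3). Shared: x=-10 y=-13. PCs: A@3 B@2 C@3
Step 9: thread C executes C4 (x = 9). Shared: x=9 y=-13. PCs: A@3 B@2 C@4

Answer: x=9 y=-13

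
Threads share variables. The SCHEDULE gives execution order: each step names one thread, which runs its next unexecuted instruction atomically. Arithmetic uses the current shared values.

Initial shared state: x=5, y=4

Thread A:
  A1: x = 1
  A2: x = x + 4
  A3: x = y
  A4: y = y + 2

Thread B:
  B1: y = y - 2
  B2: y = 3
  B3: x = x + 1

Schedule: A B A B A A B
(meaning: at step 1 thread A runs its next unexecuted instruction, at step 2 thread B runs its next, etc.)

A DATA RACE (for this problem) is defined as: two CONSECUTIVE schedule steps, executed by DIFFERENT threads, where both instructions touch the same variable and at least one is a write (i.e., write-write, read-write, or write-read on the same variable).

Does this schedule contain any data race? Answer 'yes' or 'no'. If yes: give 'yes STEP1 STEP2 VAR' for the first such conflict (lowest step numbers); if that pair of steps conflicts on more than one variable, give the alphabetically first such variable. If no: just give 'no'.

Answer: yes 4 5 y

Derivation:
Steps 1,2: A(r=-,w=x) vs B(r=y,w=y). No conflict.
Steps 2,3: B(r=y,w=y) vs A(r=x,w=x). No conflict.
Steps 3,4: A(r=x,w=x) vs B(r=-,w=y). No conflict.
Steps 4,5: B(y = 3) vs A(x = y). RACE on y (W-R).
Steps 5,6: same thread (A). No race.
Steps 6,7: A(r=y,w=y) vs B(r=x,w=x). No conflict.
First conflict at steps 4,5.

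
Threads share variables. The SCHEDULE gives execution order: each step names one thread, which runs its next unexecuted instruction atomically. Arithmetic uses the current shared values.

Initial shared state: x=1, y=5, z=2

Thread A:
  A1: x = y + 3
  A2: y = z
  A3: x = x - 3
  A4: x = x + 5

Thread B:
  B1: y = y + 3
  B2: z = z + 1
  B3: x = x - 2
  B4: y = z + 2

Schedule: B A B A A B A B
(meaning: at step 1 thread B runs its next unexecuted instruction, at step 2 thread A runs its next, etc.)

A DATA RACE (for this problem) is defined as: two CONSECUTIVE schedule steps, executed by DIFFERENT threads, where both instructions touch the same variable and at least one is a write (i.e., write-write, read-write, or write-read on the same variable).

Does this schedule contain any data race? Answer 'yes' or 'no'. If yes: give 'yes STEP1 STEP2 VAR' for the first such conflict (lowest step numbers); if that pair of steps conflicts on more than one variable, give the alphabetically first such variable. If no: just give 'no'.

Answer: yes 1 2 y

Derivation:
Steps 1,2: B(y = y + 3) vs A(x = y + 3). RACE on y (W-R).
Steps 2,3: A(r=y,w=x) vs B(r=z,w=z). No conflict.
Steps 3,4: B(z = z + 1) vs A(y = z). RACE on z (W-R).
Steps 4,5: same thread (A). No race.
Steps 5,6: A(x = x - 3) vs B(x = x - 2). RACE on x (W-W).
Steps 6,7: B(x = x - 2) vs A(x = x + 5). RACE on x (W-W).
Steps 7,8: A(r=x,w=x) vs B(r=z,w=y). No conflict.
First conflict at steps 1,2.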